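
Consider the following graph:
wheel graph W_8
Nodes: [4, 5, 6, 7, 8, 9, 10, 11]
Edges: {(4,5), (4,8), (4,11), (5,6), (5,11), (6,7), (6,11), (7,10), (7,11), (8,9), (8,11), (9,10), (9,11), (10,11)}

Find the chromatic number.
Clique number ω(G) = 3 (lower bound: χ ≥ ω).
Odd cycle [7, 6, 5, 4, 8, 9, 10] needs 3 colors (χ ≥ 3).
Vertex 11 is adjacent to every vertex of [4, 5, 6, 7, 8, 9, 10], which already need 3 colors among themselves, so 11 needs a new color (χ ≥ 4).
The coloring below uses 4 colors, so χ(G) = 4.
A valid 4-coloring: color 1: [11]; color 2: [5, 7, 9]; color 3: [4, 6, 10]; color 4: [8].

χ(G) = 4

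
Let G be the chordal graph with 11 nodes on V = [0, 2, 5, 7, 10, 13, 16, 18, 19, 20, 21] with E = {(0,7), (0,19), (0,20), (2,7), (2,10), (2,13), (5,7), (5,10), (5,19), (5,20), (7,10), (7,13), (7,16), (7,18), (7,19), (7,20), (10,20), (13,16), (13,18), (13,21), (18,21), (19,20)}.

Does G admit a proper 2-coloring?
No, G is not 2-colorable

The clique on vertices [5, 7, 10, 20] has size 4 > 2, so it alone needs 4 colors.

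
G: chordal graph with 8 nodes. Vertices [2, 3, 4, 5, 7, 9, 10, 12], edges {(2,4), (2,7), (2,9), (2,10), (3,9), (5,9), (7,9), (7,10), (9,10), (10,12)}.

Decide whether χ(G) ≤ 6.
A valid 6-coloring: color 1: [4, 9, 12]; color 2: [3, 5, 10]; color 3: [2]; color 4: [7].
(χ(G) = 4 ≤ 6.)

Yes, G is 6-colorable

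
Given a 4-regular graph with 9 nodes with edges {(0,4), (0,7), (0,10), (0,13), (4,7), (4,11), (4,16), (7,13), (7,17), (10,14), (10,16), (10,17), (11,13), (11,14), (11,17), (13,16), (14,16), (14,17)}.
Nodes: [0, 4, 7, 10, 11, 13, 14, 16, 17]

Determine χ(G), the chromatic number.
χ(G) = 3

Clique number ω(G) = 3 (lower bound: χ ≥ ω).
The clique on [0, 4, 7] has size 3, forcing χ ≥ 3, and the coloring below uses 3 colors, so χ(G) = 3.
A valid 3-coloring: color 1: [4, 13, 14]; color 2: [0, 16, 17]; color 3: [7, 10, 11].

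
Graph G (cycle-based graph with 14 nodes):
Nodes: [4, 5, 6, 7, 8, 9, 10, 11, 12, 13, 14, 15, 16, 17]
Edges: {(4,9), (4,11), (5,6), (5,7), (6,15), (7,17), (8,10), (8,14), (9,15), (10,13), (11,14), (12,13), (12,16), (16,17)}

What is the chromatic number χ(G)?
Clique number ω(G) = 2 (lower bound: χ ≥ ω).
The graph is bipartite (no odd cycle), so 2 colors suffice: χ(G) = 2.
A valid 2-coloring: color 1: [6, 7, 8, 9, 11, 13, 16]; color 2: [4, 5, 10, 12, 14, 15, 17].

χ(G) = 2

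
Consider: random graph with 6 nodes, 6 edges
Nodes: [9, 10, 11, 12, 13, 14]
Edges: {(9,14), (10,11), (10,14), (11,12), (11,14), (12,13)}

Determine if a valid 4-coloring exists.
A valid 4-coloring: color 1: [9, 11, 13]; color 2: [12, 14]; color 3: [10].
(χ(G) = 3 ≤ 4.)

Yes, G is 4-colorable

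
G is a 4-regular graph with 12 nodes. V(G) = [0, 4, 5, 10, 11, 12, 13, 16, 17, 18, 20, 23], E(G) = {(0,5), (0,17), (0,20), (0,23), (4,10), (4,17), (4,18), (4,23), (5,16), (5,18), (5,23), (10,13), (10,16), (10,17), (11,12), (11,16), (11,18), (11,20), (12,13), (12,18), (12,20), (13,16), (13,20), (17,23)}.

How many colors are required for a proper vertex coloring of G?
Clique number ω(G) = 3 (lower bound: χ ≥ ω).
The clique on [0, 17, 23] has size 3, forcing χ ≥ 3, and the coloring below uses 3 colors, so χ(G) = 3.
A valid 3-coloring: color 1: [10, 18, 20, 23]; color 2: [0, 4, 12, 16]; color 3: [5, 11, 13, 17].

χ(G) = 3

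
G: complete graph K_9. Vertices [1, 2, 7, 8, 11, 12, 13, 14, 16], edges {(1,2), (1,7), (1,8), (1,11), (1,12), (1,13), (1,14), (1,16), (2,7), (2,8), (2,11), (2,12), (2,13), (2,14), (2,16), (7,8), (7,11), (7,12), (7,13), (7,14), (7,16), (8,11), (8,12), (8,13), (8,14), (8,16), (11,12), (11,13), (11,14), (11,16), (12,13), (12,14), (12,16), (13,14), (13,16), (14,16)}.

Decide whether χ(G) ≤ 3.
The clique on vertices [1, 2, 7, 8, 11, 12, 13, 14, 16] has size 9 > 3, so it alone needs 9 colors.

No, G is not 3-colorable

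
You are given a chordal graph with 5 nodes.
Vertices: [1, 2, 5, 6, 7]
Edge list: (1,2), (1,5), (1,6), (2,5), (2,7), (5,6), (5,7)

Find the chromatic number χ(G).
Clique number ω(G) = 3 (lower bound: χ ≥ ω).
The clique on [1, 2, 5] has size 3, forcing χ ≥ 3, and the coloring below uses 3 colors, so χ(G) = 3.
A valid 3-coloring: color 1: [5]; color 2: [2, 6]; color 3: [1, 7].

χ(G) = 3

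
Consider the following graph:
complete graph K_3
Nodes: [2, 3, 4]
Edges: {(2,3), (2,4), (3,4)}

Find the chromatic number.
Clique number ω(G) = 3 (lower bound: χ ≥ ω).
The clique on [2, 3, 4] has size 3, forcing χ ≥ 3, and the coloring below uses 3 colors, so χ(G) = 3.
A valid 3-coloring: color 1: [4]; color 2: [3]; color 3: [2].

χ(G) = 3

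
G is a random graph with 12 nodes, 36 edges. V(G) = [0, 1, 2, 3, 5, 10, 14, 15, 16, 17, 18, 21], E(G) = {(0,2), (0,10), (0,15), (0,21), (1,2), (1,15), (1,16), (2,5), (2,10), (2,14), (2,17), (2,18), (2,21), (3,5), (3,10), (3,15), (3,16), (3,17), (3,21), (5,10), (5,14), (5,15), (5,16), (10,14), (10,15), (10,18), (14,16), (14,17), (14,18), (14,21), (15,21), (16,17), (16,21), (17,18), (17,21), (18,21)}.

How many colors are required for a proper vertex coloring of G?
χ(G) = 5

Clique number ω(G) = 5 (lower bound: χ ≥ ω).
The clique on [2, 14, 17, 18, 21] has size 5, forcing χ ≥ 5, and the coloring below uses 5 colors, so χ(G) = 5.
A valid 5-coloring: color 1: [1, 10, 21]; color 2: [2, 15, 16]; color 3: [0, 3, 14]; color 4: [5, 17]; color 5: [18].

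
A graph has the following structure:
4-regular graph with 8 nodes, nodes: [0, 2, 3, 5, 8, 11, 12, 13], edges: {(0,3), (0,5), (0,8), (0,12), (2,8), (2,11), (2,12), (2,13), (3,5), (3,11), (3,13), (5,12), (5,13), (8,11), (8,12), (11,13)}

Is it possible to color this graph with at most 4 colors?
A valid 4-coloring: color 1: [12, 13]; color 2: [3, 8]; color 3: [5, 11]; color 4: [0, 2].
(χ(G) = 4 ≤ 4.)

Yes, G is 4-colorable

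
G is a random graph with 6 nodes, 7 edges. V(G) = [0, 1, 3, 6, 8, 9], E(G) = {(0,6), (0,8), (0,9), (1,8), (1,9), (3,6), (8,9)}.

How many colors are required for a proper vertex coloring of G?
Clique number ω(G) = 3 (lower bound: χ ≥ ω).
The clique on [0, 8, 9] has size 3, forcing χ ≥ 3, and the coloring below uses 3 colors, so χ(G) = 3.
A valid 3-coloring: color 1: [6, 9]; color 2: [0, 1, 3]; color 3: [8].

χ(G) = 3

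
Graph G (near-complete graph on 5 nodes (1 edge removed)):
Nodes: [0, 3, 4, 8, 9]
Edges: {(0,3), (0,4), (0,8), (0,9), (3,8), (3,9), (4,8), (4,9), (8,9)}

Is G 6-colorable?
Yes, G is 6-colorable

A valid 6-coloring: color 1: [0]; color 2: [8]; color 3: [9]; color 4: [3, 4].
(χ(G) = 4 ≤ 6.)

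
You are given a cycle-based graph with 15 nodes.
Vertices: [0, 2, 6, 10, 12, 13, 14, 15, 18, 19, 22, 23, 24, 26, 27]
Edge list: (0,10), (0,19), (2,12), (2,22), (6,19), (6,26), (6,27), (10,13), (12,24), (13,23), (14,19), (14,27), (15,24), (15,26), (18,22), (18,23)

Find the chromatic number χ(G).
χ(G) = 3

Clique number ω(G) = 2 (lower bound: χ ≥ ω).
Odd cycle [10, 13, 23, 18, 22, 2, 12, 24, 15, 26, 6, 19, 0] needs 3 colors (χ ≥ 3).
The coloring below uses 3 colors, so χ(G) = 3.
A valid 3-coloring: color 1: [2, 13, 18, 19, 24, 26, 27]; color 2: [6, 10, 12, 14, 15, 22, 23]; color 3: [0].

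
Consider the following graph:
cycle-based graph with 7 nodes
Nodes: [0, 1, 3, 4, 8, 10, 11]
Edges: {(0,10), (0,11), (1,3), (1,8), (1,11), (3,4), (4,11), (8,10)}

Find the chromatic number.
Clique number ω(G) = 2 (lower bound: χ ≥ ω).
Odd cycle [8, 10, 0, 11, 4, 3, 1] needs 3 colors (χ ≥ 3).
The coloring below uses 3 colors, so χ(G) = 3.
A valid 3-coloring: color 1: [1, 4, 10]; color 2: [3, 8, 11]; color 3: [0].

χ(G) = 3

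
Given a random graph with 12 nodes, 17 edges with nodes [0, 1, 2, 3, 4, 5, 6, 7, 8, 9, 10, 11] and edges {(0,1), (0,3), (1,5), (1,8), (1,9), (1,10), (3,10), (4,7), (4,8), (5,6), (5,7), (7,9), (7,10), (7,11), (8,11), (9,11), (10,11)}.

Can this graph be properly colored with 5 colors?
Yes, G is 5-colorable

A valid 5-coloring: color 1: [1, 2, 3, 6, 7]; color 2: [0, 5, 8, 9, 10]; color 3: [4, 11].
(χ(G) = 3 ≤ 5.)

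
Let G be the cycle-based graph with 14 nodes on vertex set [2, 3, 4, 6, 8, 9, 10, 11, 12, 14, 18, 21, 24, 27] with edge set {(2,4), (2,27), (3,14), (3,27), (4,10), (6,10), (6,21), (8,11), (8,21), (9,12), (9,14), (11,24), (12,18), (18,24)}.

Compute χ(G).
χ(G) = 2

Clique number ω(G) = 2 (lower bound: χ ≥ ω).
The graph is bipartite (no odd cycle), so 2 colors suffice: χ(G) = 2.
A valid 2-coloring: color 1: [4, 6, 8, 12, 14, 24, 27]; color 2: [2, 3, 9, 10, 11, 18, 21].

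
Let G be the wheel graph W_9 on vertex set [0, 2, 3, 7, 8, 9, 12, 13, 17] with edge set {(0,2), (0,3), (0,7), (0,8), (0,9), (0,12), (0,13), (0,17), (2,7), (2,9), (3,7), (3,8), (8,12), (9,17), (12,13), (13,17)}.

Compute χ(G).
Clique number ω(G) = 3 (lower bound: χ ≥ ω).
The clique on [0, 2, 9] has size 3, forcing χ ≥ 3, and the coloring below uses 3 colors, so χ(G) = 3.
A valid 3-coloring: color 1: [0]; color 2: [7, 8, 9, 13]; color 3: [2, 3, 12, 17].

χ(G) = 3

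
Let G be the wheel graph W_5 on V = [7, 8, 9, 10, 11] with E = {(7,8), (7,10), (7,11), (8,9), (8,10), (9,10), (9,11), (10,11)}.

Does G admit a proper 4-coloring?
A valid 4-coloring: color 1: [10]; color 2: [7, 9]; color 3: [8, 11].
(χ(G) = 3 ≤ 4.)

Yes, G is 4-colorable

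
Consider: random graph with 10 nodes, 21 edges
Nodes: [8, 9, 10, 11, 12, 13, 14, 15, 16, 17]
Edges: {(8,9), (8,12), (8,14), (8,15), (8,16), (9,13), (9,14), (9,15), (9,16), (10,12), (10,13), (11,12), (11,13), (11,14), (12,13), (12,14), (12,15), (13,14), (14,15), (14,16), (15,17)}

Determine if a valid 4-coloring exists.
Yes, G is 4-colorable

A valid 4-coloring: color 1: [10, 14, 17]; color 2: [9, 12]; color 3: [13, 15, 16]; color 4: [8, 11].
(χ(G) = 4 ≤ 4.)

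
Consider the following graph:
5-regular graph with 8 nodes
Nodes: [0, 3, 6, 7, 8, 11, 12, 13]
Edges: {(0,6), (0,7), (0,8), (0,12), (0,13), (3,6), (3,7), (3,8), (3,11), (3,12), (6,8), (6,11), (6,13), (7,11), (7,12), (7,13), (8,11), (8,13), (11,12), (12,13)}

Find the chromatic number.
χ(G) = 4

Clique number ω(G) = 4 (lower bound: χ ≥ ω).
The clique on [0, 6, 8, 13] has size 4, forcing χ ≥ 4, and the coloring below uses 4 colors, so χ(G) = 4.
A valid 4-coloring: color 1: [11, 13]; color 2: [0, 3]; color 3: [7, 8]; color 4: [6, 12].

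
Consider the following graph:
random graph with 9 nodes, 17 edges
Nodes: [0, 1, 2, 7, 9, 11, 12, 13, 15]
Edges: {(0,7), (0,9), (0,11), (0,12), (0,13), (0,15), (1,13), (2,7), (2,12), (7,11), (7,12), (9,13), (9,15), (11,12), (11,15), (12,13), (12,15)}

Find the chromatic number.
Clique number ω(G) = 4 (lower bound: χ ≥ ω).
The clique on [0, 11, 12, 15] has size 4, forcing χ ≥ 4, and the coloring below uses 4 colors, so χ(G) = 4.
A valid 4-coloring: color 1: [0, 1, 2]; color 2: [9, 12]; color 3: [7, 13, 15]; color 4: [11].

χ(G) = 4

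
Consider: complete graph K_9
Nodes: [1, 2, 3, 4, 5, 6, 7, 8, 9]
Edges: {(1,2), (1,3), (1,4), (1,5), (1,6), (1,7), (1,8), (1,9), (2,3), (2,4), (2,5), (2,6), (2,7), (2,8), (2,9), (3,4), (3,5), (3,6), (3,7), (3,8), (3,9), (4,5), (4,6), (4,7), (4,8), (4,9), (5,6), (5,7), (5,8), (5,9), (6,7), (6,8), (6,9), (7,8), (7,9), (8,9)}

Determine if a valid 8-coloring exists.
The clique on vertices [1, 2, 3, 4, 5, 6, 7, 8, 9] has size 9 > 8, so it alone needs 9 colors.

No, G is not 8-colorable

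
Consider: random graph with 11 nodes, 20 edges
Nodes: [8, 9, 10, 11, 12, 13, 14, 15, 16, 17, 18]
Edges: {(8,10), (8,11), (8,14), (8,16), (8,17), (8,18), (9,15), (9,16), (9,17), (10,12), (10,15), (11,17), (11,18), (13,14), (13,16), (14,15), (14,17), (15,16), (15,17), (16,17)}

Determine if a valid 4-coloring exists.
A valid 4-coloring: color 1: [10, 13, 17, 18]; color 2: [8, 12, 15]; color 3: [11, 14, 16]; color 4: [9].
(χ(G) = 4 ≤ 4.)

Yes, G is 4-colorable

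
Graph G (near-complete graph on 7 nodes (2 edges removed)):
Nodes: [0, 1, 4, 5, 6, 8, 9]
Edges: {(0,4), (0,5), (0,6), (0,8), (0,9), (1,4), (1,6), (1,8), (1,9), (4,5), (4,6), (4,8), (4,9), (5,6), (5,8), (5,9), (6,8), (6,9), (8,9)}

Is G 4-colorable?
The clique on vertices [0, 4, 5, 6, 8, 9] has size 6 > 4, so it alone needs 6 colors.

No, G is not 4-colorable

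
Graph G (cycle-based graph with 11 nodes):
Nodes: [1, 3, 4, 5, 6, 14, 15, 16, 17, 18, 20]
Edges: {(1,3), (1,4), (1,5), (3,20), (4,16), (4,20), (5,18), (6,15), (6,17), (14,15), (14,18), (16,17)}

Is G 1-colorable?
No, G is not 1-colorable

Edge (1,3) forces its endpoints to differ, so 1 color is not enough.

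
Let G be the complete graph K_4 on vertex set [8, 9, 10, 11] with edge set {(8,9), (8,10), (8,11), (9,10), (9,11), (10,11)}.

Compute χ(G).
Clique number ω(G) = 4 (lower bound: χ ≥ ω).
The clique on [8, 9, 10, 11] has size 4, forcing χ ≥ 4, and the coloring below uses 4 colors, so χ(G) = 4.
A valid 4-coloring: color 1: [8]; color 2: [9]; color 3: [10]; color 4: [11].

χ(G) = 4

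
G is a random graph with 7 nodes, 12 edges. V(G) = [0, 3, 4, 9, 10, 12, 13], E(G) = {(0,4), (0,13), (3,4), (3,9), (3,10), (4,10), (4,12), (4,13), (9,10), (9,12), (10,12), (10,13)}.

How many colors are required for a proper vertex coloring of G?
χ(G) = 3

Clique number ω(G) = 3 (lower bound: χ ≥ ω).
The clique on [3, 9, 10] has size 3, forcing χ ≥ 3, and the coloring below uses 3 colors, so χ(G) = 3.
A valid 3-coloring: color 1: [0, 10]; color 2: [4, 9]; color 3: [3, 12, 13].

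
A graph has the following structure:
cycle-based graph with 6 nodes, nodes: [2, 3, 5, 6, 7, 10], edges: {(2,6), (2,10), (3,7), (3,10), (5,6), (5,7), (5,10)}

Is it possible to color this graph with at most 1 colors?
No, G is not 1-colorable

Edge (2,10) forces its endpoints to differ, so 1 color is not enough.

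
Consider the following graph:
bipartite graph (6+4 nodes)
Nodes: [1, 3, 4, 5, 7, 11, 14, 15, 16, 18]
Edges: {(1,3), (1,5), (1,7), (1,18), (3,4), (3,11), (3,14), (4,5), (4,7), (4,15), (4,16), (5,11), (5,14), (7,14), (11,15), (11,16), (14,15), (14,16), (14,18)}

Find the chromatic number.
Clique number ω(G) = 2 (lower bound: χ ≥ ω).
The graph is bipartite (no odd cycle), so 2 colors suffice: χ(G) = 2.
A valid 2-coloring: color 1: [1, 4, 11, 14]; color 2: [3, 5, 7, 15, 16, 18].

χ(G) = 2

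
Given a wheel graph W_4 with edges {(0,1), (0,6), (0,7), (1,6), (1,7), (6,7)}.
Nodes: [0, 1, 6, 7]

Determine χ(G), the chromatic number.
Clique number ω(G) = 4 (lower bound: χ ≥ ω).
The clique on [0, 1, 6, 7] has size 4, forcing χ ≥ 4, and the coloring below uses 4 colors, so χ(G) = 4.
A valid 4-coloring: color 1: [0]; color 2: [1]; color 3: [7]; color 4: [6].

χ(G) = 4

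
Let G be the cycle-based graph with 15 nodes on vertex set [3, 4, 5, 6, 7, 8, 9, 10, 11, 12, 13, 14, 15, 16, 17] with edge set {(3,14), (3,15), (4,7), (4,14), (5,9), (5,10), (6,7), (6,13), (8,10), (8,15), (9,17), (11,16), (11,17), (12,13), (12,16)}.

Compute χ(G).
χ(G) = 3

Clique number ω(G) = 2 (lower bound: χ ≥ ω).
Odd cycle [10, 8, 15, 3, 14, 4, 7, 6, 13, 12, 16, 11, 17, 9, 5] needs 3 colors (χ ≥ 3).
The coloring below uses 3 colors, so χ(G) = 3.
A valid 3-coloring: color 1: [7, 9, 10, 13, 14, 15, 16]; color 2: [3, 4, 5, 6, 8, 11, 12]; color 3: [17].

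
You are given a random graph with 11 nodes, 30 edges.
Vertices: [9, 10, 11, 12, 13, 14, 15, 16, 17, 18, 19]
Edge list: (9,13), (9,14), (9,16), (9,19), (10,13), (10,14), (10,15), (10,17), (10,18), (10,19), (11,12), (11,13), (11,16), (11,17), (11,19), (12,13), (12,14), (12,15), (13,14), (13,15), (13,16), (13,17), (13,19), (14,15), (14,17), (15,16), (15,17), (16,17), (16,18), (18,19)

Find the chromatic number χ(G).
Clique number ω(G) = 5 (lower bound: χ ≥ ω).
The clique on [10, 13, 14, 15, 17] has size 5, forcing χ ≥ 5, and the coloring below uses 5 colors, so χ(G) = 5.
A valid 5-coloring: color 1: [13, 18]; color 2: [9, 11, 15]; color 3: [10, 12, 16]; color 4: [17, 19]; color 5: [14].

χ(G) = 5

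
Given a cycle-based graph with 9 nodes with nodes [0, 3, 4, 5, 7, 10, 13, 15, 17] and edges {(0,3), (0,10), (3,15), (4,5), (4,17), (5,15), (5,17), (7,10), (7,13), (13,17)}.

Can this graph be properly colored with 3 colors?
A valid 3-coloring: color 1: [3, 5, 10, 13]; color 2: [0, 7, 15, 17]; color 3: [4].
(χ(G) = 3 ≤ 3.)

Yes, G is 3-colorable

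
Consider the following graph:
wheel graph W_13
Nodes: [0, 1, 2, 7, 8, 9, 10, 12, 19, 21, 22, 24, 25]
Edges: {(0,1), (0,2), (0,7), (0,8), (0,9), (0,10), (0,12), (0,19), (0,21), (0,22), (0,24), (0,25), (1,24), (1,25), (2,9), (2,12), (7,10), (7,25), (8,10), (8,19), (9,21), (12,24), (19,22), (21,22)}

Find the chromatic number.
Clique number ω(G) = 3 (lower bound: χ ≥ ω).
The clique on [0, 1, 24] has size 3, forcing χ ≥ 3, and the coloring below uses 3 colors, so χ(G) = 3.
A valid 3-coloring: color 1: [0]; color 2: [1, 7, 8, 9, 12, 22]; color 3: [2, 10, 19, 21, 24, 25].

χ(G) = 3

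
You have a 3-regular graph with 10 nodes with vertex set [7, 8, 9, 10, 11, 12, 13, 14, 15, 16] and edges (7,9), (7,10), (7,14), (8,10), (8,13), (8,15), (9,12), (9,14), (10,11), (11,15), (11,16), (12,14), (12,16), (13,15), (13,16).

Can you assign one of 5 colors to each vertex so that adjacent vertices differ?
Yes, G is 5-colorable

A valid 5-coloring: color 1: [10, 14, 15, 16]; color 2: [7, 11, 12, 13]; color 3: [8, 9].
(χ(G) = 3 ≤ 5.)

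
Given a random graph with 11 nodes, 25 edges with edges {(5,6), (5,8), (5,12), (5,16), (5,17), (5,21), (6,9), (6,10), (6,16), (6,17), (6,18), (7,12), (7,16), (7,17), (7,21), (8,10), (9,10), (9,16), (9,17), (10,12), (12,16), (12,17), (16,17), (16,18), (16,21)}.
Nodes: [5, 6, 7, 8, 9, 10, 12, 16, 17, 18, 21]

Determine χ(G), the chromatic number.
χ(G) = 4

Clique number ω(G) = 4 (lower bound: χ ≥ ω).
The clique on [6, 9, 16, 17] has size 4, forcing χ ≥ 4, and the coloring below uses 4 colors, so χ(G) = 4.
A valid 4-coloring: color 1: [10, 16]; color 2: [8, 17, 18, 21]; color 3: [5, 7, 9]; color 4: [6, 12].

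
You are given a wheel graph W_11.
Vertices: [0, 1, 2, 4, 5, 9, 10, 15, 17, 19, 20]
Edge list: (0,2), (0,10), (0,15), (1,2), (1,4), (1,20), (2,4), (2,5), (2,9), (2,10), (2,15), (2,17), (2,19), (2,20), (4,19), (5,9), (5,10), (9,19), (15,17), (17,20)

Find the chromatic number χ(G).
χ(G) = 3

Clique number ω(G) = 3 (lower bound: χ ≥ ω).
The clique on [0, 2, 10] has size 3, forcing χ ≥ 3, and the coloring below uses 3 colors, so χ(G) = 3.
A valid 3-coloring: color 1: [2]; color 2: [0, 1, 5, 17, 19]; color 3: [4, 9, 10, 15, 20].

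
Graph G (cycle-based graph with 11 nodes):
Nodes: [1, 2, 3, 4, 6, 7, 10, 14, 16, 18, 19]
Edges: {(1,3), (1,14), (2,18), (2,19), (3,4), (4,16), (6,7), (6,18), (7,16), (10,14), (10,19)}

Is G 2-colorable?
No, G is not 2-colorable

Odd cycle [6, 7, 16, 4, 3, 1, 14, 10, 19, 2, 18] needs 3 colors (χ ≥ 3).
Hence χ(G) ≥ 3 > 2, so no proper 2-coloring exists.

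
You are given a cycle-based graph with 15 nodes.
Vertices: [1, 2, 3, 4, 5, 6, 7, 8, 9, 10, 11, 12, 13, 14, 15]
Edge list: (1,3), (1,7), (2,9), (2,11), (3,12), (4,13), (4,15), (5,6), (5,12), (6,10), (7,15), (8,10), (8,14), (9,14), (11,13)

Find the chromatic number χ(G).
χ(G) = 3

Clique number ω(G) = 2 (lower bound: χ ≥ ω).
Odd cycle [1, 7, 15, 4, 13, 11, 2, 9, 14, 8, 10, 6, 5, 12, 3] needs 3 colors (χ ≥ 3).
The coloring below uses 3 colors, so χ(G) = 3.
A valid 3-coloring: color 1: [1, 2, 10, 12, 13, 14, 15]; color 2: [3, 4, 6, 7, 8, 9, 11]; color 3: [5].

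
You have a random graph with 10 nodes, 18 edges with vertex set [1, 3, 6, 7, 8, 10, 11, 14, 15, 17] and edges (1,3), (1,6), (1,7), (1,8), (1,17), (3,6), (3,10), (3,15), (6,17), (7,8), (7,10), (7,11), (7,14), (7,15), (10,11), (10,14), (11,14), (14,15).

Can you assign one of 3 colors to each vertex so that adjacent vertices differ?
The clique on vertices [7, 10, 11, 14] has size 4 > 3, so it alone needs 4 colors.

No, G is not 3-colorable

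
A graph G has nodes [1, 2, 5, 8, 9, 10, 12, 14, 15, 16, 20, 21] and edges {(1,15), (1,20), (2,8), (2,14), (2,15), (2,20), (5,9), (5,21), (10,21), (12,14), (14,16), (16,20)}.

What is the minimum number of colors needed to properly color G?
χ(G) = 2

Clique number ω(G) = 2 (lower bound: χ ≥ ω).
The graph is bipartite (no odd cycle), so 2 colors suffice: χ(G) = 2.
A valid 2-coloring: color 1: [1, 2, 5, 10, 12, 16]; color 2: [8, 9, 14, 15, 20, 21].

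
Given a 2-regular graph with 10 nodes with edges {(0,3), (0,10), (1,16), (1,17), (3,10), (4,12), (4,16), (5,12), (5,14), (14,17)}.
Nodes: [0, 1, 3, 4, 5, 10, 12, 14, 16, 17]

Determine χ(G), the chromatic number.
Clique number ω(G) = 3 (lower bound: χ ≥ ω).
The clique on [0, 3, 10] has size 3, forcing χ ≥ 3, and the coloring below uses 3 colors, so χ(G) = 3.
A valid 3-coloring: color 1: [5, 10, 16, 17]; color 2: [0, 1, 12, 14]; color 3: [3, 4].

χ(G) = 3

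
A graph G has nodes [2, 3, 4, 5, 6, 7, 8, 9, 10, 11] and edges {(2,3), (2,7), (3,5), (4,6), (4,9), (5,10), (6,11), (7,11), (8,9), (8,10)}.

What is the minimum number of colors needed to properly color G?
χ(G) = 2

Clique number ω(G) = 2 (lower bound: χ ≥ ω).
The graph is bipartite (no odd cycle), so 2 colors suffice: χ(G) = 2.
A valid 2-coloring: color 1: [2, 4, 5, 8, 11]; color 2: [3, 6, 7, 9, 10].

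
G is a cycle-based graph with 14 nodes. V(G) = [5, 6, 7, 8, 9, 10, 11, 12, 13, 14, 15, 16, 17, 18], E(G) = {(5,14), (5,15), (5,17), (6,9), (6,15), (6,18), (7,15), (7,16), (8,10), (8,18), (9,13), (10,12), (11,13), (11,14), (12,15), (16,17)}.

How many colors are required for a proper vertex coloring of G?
Clique number ω(G) = 2 (lower bound: χ ≥ ω).
Odd cycle [15, 6, 9, 13, 11, 14, 5] needs 3 colors (χ ≥ 3).
The coloring below uses 3 colors, so χ(G) = 3.
A valid 3-coloring: color 1: [9, 10, 14, 15, 17, 18]; color 2: [5, 6, 8, 12, 13, 16]; color 3: [7, 11].

χ(G) = 3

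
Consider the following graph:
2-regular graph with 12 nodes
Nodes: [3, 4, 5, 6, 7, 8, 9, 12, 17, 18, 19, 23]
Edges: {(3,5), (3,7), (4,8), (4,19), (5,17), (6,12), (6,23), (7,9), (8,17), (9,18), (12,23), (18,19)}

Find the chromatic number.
χ(G) = 3

Clique number ω(G) = 3 (lower bound: χ ≥ ω).
The clique on [6, 12, 23] has size 3, forcing χ ≥ 3, and the coloring below uses 3 colors, so χ(G) = 3.
A valid 3-coloring: color 1: [3, 6, 9, 17, 19]; color 2: [5, 7, 8, 12, 18]; color 3: [4, 23].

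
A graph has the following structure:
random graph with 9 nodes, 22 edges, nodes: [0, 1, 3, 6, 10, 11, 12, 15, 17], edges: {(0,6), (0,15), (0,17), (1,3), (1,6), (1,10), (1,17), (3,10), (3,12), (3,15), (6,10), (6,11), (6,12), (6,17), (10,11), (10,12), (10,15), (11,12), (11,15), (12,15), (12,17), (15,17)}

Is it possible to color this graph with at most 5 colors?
Yes, G is 5-colorable

A valid 5-coloring: color 1: [10, 17]; color 2: [6, 15]; color 3: [0, 1, 12]; color 4: [3, 11].
(χ(G) = 4 ≤ 5.)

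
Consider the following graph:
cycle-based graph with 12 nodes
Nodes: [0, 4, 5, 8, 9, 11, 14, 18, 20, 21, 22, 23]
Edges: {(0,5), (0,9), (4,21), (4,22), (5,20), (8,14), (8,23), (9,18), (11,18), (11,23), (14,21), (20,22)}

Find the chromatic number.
χ(G) = 2

Clique number ω(G) = 2 (lower bound: χ ≥ ω).
The graph is bipartite (no odd cycle), so 2 colors suffice: χ(G) = 2.
A valid 2-coloring: color 1: [5, 8, 9, 11, 21, 22]; color 2: [0, 4, 14, 18, 20, 23].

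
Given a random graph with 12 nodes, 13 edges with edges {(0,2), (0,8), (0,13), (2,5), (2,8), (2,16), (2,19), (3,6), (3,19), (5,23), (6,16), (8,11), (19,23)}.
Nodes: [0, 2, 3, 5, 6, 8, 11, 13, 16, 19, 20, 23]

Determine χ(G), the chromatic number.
Clique number ω(G) = 3 (lower bound: χ ≥ ω).
The clique on [0, 2, 8] has size 3, forcing χ ≥ 3, and the coloring below uses 3 colors, so χ(G) = 3.
A valid 3-coloring: color 1: [2, 3, 11, 13, 20, 23]; color 2: [5, 8, 16, 19]; color 3: [0, 6].

χ(G) = 3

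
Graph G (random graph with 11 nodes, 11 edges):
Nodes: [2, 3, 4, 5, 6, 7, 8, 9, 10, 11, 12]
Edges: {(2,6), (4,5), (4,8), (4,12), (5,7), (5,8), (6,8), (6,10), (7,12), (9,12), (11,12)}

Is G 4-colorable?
Yes, G is 4-colorable

A valid 4-coloring: color 1: [3, 5, 6, 12]; color 2: [2, 4, 7, 9, 10, 11]; color 3: [8].
(χ(G) = 3 ≤ 4.)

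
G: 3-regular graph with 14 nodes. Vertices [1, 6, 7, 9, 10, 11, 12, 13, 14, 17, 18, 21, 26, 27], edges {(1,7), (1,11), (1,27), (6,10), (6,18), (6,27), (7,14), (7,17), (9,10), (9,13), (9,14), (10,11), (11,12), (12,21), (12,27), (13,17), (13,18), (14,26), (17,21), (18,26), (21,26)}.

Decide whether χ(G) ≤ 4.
Yes, G is 4-colorable

A valid 4-coloring: color 1: [6, 7, 9, 11, 21]; color 2: [1, 10, 12, 13, 26]; color 3: [14, 17, 18, 27].
(χ(G) = 3 ≤ 4.)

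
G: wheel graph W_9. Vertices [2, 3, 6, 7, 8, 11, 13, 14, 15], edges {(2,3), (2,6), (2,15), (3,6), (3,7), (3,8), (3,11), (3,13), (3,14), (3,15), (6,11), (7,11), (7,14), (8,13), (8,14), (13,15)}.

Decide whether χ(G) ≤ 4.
A valid 4-coloring: color 1: [3]; color 2: [6, 7, 8, 15]; color 3: [2, 11, 13, 14].
(χ(G) = 3 ≤ 4.)

Yes, G is 4-colorable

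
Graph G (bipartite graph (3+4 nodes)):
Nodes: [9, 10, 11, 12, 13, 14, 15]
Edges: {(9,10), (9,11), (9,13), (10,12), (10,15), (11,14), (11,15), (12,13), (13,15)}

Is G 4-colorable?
A valid 4-coloring: color 1: [10, 11, 13]; color 2: [9, 12, 14, 15].
(χ(G) = 2 ≤ 4.)

Yes, G is 4-colorable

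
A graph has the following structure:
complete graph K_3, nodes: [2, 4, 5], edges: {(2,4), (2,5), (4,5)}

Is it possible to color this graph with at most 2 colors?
No, G is not 2-colorable

The clique on vertices [2, 4, 5] has size 3 > 2, so it alone needs 3 colors.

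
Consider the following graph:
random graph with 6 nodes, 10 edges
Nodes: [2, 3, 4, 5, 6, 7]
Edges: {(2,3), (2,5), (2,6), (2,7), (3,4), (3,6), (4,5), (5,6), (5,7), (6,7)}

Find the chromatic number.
χ(G) = 4

Clique number ω(G) = 4 (lower bound: χ ≥ ω).
The clique on [2, 5, 6, 7] has size 4, forcing χ ≥ 4, and the coloring below uses 4 colors, so χ(G) = 4.
A valid 4-coloring: color 1: [2, 4]; color 2: [6]; color 3: [3, 5]; color 4: [7].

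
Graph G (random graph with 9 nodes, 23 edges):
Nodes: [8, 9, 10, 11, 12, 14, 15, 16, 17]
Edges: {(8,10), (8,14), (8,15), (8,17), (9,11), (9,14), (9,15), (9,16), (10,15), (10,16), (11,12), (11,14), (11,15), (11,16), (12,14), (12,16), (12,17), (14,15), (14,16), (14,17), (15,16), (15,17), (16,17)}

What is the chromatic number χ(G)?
χ(G) = 5

Clique number ω(G) = 5 (lower bound: χ ≥ ω).
The clique on [9, 11, 14, 15, 16] has size 5, forcing χ ≥ 5, and the coloring below uses 5 colors, so χ(G) = 5.
A valid 5-coloring: color 1: [12, 15]; color 2: [8, 16]; color 3: [10, 14]; color 4: [11, 17]; color 5: [9].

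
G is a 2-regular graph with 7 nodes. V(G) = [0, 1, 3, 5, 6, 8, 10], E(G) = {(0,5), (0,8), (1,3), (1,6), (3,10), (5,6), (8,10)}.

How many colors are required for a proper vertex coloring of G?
χ(G) = 3

Clique number ω(G) = 2 (lower bound: χ ≥ ω).
Odd cycle [0, 8, 10, 3, 1, 6, 5] needs 3 colors (χ ≥ 3).
The coloring below uses 3 colors, so χ(G) = 3.
A valid 3-coloring: color 1: [0, 6, 10]; color 2: [3, 5, 8]; color 3: [1].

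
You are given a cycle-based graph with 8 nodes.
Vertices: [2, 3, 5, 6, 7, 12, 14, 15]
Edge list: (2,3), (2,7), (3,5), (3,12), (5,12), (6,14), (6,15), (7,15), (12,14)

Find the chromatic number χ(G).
Clique number ω(G) = 3 (lower bound: χ ≥ ω).
The clique on [3, 5, 12] has size 3, forcing χ ≥ 3, and the coloring below uses 3 colors, so χ(G) = 3.
A valid 3-coloring: color 1: [3, 14, 15]; color 2: [6, 7, 12]; color 3: [2, 5].

χ(G) = 3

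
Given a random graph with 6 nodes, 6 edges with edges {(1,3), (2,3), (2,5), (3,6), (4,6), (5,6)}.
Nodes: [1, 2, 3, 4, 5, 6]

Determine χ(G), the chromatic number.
χ(G) = 2

Clique number ω(G) = 2 (lower bound: χ ≥ ω).
The graph is bipartite (no odd cycle), so 2 colors suffice: χ(G) = 2.
A valid 2-coloring: color 1: [3, 4, 5]; color 2: [1, 2, 6].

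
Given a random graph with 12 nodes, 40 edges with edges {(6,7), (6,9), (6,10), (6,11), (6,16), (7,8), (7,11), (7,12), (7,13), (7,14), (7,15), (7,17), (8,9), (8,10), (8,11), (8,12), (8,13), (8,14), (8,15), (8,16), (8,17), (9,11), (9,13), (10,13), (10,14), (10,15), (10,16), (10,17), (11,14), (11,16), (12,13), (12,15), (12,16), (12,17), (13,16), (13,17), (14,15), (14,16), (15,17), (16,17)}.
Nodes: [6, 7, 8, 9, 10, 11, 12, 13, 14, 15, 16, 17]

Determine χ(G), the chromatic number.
χ(G) = 5

Clique number ω(G) = 5 (lower bound: χ ≥ ω).
The clique on [8, 10, 13, 16, 17] has size 5, forcing χ ≥ 5, and the coloring below uses 5 colors, so χ(G) = 5.
A valid 5-coloring: color 1: [6, 8]; color 2: [7, 9, 16]; color 3: [14, 17]; color 4: [11, 13, 15]; color 5: [10, 12].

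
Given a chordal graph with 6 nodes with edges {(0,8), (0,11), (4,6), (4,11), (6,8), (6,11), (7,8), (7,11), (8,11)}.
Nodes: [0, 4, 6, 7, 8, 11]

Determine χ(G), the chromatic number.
Clique number ω(G) = 3 (lower bound: χ ≥ ω).
The clique on [0, 8, 11] has size 3, forcing χ ≥ 3, and the coloring below uses 3 colors, so χ(G) = 3.
A valid 3-coloring: color 1: [11]; color 2: [4, 8]; color 3: [0, 6, 7].

χ(G) = 3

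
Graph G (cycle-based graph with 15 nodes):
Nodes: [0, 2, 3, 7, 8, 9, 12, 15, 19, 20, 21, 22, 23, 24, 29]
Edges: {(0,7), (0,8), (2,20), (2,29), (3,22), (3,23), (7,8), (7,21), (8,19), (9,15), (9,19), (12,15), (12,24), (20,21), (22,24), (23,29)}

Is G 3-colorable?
A valid 3-coloring: color 1: [2, 8, 9, 12, 21, 22, 23]; color 2: [3, 7, 15, 19, 20, 24, 29]; color 3: [0].
(χ(G) = 3 ≤ 3.)

Yes, G is 3-colorable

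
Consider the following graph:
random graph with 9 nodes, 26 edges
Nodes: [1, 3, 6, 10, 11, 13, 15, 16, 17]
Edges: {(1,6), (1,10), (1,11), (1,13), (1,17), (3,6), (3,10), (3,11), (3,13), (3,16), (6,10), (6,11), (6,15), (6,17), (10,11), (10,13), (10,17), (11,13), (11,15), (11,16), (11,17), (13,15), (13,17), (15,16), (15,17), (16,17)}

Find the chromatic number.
χ(G) = 5

Clique number ω(G) = 5 (lower bound: χ ≥ ω).
The clique on [1, 10, 11, 13, 17] has size 5, forcing χ ≥ 5, and the coloring below uses 5 colors, so χ(G) = 5.
A valid 5-coloring: color 1: [11]; color 2: [3, 17]; color 3: [6, 13, 16]; color 4: [10, 15]; color 5: [1].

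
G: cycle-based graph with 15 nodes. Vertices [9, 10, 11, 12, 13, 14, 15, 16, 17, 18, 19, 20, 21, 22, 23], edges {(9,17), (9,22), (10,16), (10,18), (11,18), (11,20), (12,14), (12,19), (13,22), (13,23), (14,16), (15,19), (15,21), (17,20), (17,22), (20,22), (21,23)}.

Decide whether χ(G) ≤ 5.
A valid 5-coloring: color 1: [11, 12, 15, 16, 22, 23]; color 2: [9, 10, 13, 14, 19, 20, 21]; color 3: [17, 18].
(χ(G) = 3 ≤ 5.)

Yes, G is 5-colorable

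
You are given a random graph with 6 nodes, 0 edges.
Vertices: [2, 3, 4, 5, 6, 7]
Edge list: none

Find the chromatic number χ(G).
Clique number ω(G) = 1 (lower bound: χ ≥ ω).
The graph has no edges, so one color suffices: χ(G) = 1.
A valid 1-coloring: color 1: [2, 3, 4, 5, 6, 7].

χ(G) = 1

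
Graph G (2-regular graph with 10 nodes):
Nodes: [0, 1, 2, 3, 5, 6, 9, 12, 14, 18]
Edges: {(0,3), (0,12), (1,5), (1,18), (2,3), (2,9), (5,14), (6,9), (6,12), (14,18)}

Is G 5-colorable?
A valid 5-coloring: color 1: [1, 3, 9, 12, 14]; color 2: [0, 2, 5, 6, 18].
(χ(G) = 2 ≤ 5.)

Yes, G is 5-colorable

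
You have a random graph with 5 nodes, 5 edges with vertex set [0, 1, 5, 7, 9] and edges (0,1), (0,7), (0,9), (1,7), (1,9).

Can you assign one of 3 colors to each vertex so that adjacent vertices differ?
A valid 3-coloring: color 1: [1, 5]; color 2: [0]; color 3: [7, 9].
(χ(G) = 3 ≤ 3.)

Yes, G is 3-colorable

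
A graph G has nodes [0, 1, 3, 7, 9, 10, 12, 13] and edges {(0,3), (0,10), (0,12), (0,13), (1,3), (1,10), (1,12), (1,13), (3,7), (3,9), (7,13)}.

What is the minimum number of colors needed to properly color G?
χ(G) = 2

Clique number ω(G) = 2 (lower bound: χ ≥ ω).
The graph is bipartite (no odd cycle), so 2 colors suffice: χ(G) = 2.
A valid 2-coloring: color 1: [3, 10, 12, 13]; color 2: [0, 1, 7, 9].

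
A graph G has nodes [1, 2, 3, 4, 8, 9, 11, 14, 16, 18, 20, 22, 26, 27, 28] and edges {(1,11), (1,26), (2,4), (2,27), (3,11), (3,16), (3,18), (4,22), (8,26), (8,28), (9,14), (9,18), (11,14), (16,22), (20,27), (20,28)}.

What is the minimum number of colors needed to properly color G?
χ(G) = 3

Clique number ω(G) = 2 (lower bound: χ ≥ ω).
Odd cycle [14, 11, 3, 18, 9] needs 3 colors (χ ≥ 3).
The coloring below uses 3 colors, so χ(G) = 3.
A valid 3-coloring: color 1: [4, 11, 16, 18, 26, 27, 28]; color 2: [1, 2, 3, 8, 9, 20, 22]; color 3: [14].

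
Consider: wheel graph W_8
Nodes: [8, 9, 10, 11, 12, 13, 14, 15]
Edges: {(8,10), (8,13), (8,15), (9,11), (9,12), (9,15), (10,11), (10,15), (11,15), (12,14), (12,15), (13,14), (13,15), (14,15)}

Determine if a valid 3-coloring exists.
Odd cycle [11, 10, 8, 13, 14, 12, 9] needs 3 colors (χ ≥ 3).
Vertex 15 is adjacent to every vertex of [8, 9, 10, 11, 12, 13, 14], which already need 3 colors among themselves, so 15 needs a new color (χ ≥ 4).
Hence χ(G) ≥ 4 > 3, so no proper 3-coloring exists.

No, G is not 3-colorable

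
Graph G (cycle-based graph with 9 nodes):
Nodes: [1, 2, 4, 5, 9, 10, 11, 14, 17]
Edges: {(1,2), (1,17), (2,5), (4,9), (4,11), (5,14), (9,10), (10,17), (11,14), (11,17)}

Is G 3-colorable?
A valid 3-coloring: color 1: [1, 5, 9, 11]; color 2: [2, 4, 14, 17]; color 3: [10].
(χ(G) = 3 ≤ 3.)

Yes, G is 3-colorable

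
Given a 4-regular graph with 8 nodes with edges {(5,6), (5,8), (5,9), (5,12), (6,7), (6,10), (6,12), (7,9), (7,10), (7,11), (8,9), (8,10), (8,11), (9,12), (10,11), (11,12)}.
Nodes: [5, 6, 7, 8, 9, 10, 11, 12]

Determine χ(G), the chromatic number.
Clique number ω(G) = 3 (lower bound: χ ≥ ω).
The clique on [8, 10, 11] has size 3, forcing χ ≥ 3, and the coloring below uses 3 colors, so χ(G) = 3.
A valid 3-coloring: color 1: [6, 9, 11]; color 2: [5, 10]; color 3: [7, 8, 12].

χ(G) = 3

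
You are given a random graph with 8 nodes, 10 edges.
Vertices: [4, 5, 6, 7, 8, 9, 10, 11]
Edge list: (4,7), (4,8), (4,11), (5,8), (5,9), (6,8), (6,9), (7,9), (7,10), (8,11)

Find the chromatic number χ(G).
Clique number ω(G) = 3 (lower bound: χ ≥ ω).
The clique on [4, 8, 11] has size 3, forcing χ ≥ 3, and the coloring below uses 3 colors, so χ(G) = 3.
A valid 3-coloring: color 1: [7, 8]; color 2: [4, 9, 10]; color 3: [5, 6, 11].

χ(G) = 3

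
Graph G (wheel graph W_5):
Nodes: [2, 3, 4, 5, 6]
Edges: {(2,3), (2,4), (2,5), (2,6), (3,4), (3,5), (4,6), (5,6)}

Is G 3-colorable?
A valid 3-coloring: color 1: [2]; color 2: [4, 5]; color 3: [3, 6].
(χ(G) = 3 ≤ 3.)

Yes, G is 3-colorable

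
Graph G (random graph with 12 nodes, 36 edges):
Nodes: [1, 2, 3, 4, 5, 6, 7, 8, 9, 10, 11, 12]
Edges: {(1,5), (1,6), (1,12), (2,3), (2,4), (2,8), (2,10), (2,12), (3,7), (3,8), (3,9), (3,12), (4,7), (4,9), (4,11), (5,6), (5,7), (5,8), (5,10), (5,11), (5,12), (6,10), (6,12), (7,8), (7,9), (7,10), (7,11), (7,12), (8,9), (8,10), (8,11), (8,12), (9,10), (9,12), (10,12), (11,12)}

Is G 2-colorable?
No, G is not 2-colorable

The clique on vertices [7, 8, 9, 10, 12] has size 5 > 2, so it alone needs 5 colors.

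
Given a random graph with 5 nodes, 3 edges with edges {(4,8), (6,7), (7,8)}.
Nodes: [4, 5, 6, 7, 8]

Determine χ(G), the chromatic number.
Clique number ω(G) = 2 (lower bound: χ ≥ ω).
The graph is bipartite (no odd cycle), so 2 colors suffice: χ(G) = 2.
A valid 2-coloring: color 1: [5, 6, 8]; color 2: [4, 7].

χ(G) = 2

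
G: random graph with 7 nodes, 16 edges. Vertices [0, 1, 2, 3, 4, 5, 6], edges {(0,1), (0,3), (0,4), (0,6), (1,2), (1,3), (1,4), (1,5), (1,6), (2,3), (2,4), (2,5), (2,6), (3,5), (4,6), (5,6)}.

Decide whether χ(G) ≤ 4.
A valid 4-coloring: color 1: [1]; color 2: [3, 6]; color 3: [0, 2]; color 4: [4, 5].
(χ(G) = 4 ≤ 4.)

Yes, G is 4-colorable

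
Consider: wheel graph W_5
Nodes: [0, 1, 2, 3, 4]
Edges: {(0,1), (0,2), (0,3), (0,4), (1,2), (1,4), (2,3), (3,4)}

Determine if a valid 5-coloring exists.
A valid 5-coloring: color 1: [0]; color 2: [1, 3]; color 3: [2, 4].
(χ(G) = 3 ≤ 5.)

Yes, G is 5-colorable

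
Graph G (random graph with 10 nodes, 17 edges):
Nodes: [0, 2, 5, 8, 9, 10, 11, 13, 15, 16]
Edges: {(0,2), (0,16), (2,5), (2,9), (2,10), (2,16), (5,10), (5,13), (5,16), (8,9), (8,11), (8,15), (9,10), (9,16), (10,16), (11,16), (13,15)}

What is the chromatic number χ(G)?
Clique number ω(G) = 4 (lower bound: χ ≥ ω).
The clique on [2, 9, 10, 16] has size 4, forcing χ ≥ 4, and the coloring below uses 4 colors, so χ(G) = 4.
A valid 4-coloring: color 1: [8, 13, 16]; color 2: [2, 11, 15]; color 3: [0, 5, 9]; color 4: [10].

χ(G) = 4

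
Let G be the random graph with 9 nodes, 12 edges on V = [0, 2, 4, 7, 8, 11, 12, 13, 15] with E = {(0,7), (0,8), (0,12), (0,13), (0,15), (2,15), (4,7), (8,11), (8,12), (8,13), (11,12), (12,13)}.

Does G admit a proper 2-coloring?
No, G is not 2-colorable

The clique on vertices [0, 8, 12, 13] has size 4 > 2, so it alone needs 4 colors.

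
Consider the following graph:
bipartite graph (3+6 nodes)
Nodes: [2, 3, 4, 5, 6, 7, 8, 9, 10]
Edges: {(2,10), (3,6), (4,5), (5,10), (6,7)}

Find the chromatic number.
Clique number ω(G) = 2 (lower bound: χ ≥ ω).
The graph is bipartite (no odd cycle), so 2 colors suffice: χ(G) = 2.
A valid 2-coloring: color 1: [4, 6, 8, 9, 10]; color 2: [2, 3, 5, 7].

χ(G) = 2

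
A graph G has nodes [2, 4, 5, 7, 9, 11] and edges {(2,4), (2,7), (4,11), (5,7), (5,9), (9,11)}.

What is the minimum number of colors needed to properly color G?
χ(G) = 2

Clique number ω(G) = 2 (lower bound: χ ≥ ω).
The graph is bipartite (no odd cycle), so 2 colors suffice: χ(G) = 2.
A valid 2-coloring: color 1: [4, 7, 9]; color 2: [2, 5, 11].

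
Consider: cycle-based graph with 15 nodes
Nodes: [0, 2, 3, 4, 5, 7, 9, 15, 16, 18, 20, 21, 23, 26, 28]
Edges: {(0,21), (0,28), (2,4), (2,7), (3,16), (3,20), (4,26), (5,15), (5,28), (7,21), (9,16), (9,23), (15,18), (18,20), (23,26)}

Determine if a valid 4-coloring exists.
Yes, G is 4-colorable

A valid 4-coloring: color 1: [2, 15, 16, 20, 21, 26, 28]; color 2: [0, 3, 4, 5, 7, 9, 18]; color 3: [23].
(χ(G) = 3 ≤ 4.)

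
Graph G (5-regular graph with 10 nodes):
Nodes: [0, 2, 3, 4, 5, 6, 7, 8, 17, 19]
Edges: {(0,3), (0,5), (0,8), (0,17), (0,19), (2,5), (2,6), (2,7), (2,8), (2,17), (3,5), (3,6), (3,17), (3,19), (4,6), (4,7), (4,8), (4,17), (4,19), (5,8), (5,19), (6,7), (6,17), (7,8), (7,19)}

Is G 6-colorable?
A valid 6-coloring: color 1: [4, 5]; color 2: [3, 8]; color 3: [0, 7]; color 4: [6, 19]; color 5: [2]; color 6: [17].
(χ(G) = 4 ≤ 6.)

Yes, G is 6-colorable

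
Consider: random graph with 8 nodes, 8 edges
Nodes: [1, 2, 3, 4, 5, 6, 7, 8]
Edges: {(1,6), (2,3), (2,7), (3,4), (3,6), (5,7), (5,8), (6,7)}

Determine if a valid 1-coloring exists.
Edge (1,6) forces its endpoints to differ, so 1 color is not enough.

No, G is not 1-colorable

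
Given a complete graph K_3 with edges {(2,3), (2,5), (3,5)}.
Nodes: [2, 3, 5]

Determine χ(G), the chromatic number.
χ(G) = 3

Clique number ω(G) = 3 (lower bound: χ ≥ ω).
The clique on [2, 3, 5] has size 3, forcing χ ≥ 3, and the coloring below uses 3 colors, so χ(G) = 3.
A valid 3-coloring: color 1: [3]; color 2: [2]; color 3: [5].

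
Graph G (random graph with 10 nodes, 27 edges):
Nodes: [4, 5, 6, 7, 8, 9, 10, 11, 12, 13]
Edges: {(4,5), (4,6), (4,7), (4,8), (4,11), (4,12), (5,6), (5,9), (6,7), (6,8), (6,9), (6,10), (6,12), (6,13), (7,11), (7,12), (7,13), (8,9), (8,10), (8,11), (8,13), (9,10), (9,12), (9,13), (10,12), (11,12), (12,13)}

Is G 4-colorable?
A valid 4-coloring: color 1: [6, 11]; color 2: [5, 8, 12]; color 3: [7, 9]; color 4: [4, 10, 13].
(χ(G) = 4 ≤ 4.)

Yes, G is 4-colorable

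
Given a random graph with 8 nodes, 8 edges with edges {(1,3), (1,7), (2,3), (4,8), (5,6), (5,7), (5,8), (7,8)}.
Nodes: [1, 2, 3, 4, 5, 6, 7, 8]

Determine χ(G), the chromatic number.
χ(G) = 3

Clique number ω(G) = 3 (lower bound: χ ≥ ω).
The clique on [5, 7, 8] has size 3, forcing χ ≥ 3, and the coloring below uses 3 colors, so χ(G) = 3.
A valid 3-coloring: color 1: [3, 4, 6, 7]; color 2: [1, 2, 8]; color 3: [5].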